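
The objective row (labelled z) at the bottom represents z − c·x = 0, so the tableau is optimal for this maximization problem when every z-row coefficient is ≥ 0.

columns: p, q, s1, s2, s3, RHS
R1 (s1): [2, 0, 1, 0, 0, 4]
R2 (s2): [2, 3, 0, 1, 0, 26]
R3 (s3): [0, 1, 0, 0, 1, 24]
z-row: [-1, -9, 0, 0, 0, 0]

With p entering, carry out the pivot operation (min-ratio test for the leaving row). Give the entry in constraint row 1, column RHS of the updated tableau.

Ratio test on column p — row 1: 4/2 = 2; row 2: 26/2 = 13; row 3: entry 0 ≤ 0. Minimum is 2 at row 1 (s1 leaves); pivot element 2.
Divide row 1 by 2; eliminate column p from the other rows.
In the new row 1, the RHS entry is the old entry divided by the pivot: 4/2 = 2.

2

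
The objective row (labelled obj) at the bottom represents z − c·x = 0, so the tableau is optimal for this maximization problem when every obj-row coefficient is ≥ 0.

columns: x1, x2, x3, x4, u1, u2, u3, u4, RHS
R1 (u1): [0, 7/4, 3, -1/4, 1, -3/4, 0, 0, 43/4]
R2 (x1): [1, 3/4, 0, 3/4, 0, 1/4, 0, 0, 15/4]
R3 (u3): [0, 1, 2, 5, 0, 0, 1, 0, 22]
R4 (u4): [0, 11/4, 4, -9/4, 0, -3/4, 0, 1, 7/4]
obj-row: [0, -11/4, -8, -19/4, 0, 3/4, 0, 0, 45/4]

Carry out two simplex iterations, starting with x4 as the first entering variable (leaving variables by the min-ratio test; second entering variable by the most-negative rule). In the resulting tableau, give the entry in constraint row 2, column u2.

Ratio test on column x4 — row 1: entry -1/4 ≤ 0; row 2: (15/4)/(3/4) = 5; row 3: 22/5 = 22/5; row 4: entry -9/4 ≤ 0. Minimum is 22/5 at row 3 (u3 leaves); pivot element 5.
Divide row 3 by 5; eliminate column x4 from the other rows.
Second iteration: most negative obj-row entry is -61/10 in column x3, so x3 enters.
Ratio test on column x3 — row 1: (237/20)/(31/10) = 237/62; row 2: entry -3/10 ≤ 0; row 3: (22/5)/(2/5) = 11; row 4: (233/20)/(49/10) = 233/98. Minimum is 233/98 at row 4 (u4 leaves); pivot element 49/10.
Divide row 4 by 49/10; eliminate column x3 from the other rows.
After both pivots, the entry at constraint row 2, column u2 is 10/49.

10/49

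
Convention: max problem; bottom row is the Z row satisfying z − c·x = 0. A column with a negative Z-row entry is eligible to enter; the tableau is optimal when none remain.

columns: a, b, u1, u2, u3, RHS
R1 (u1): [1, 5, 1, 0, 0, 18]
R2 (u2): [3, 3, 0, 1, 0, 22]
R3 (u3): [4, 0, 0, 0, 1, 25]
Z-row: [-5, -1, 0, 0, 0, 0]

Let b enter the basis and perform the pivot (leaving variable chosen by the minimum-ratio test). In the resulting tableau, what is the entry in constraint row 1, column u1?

1/5

Ratio test on column b — row 1: 18/5 = 18/5; row 2: 22/3 = 22/3; row 3: entry 0 ≤ 0. Minimum is 18/5 at row 1 (u1 leaves); pivot element 5.
Divide row 1 by 5; eliminate column b from the other rows.
In the new row 1, the u1 entry is the old entry divided by the pivot: 1/5 = 1/5.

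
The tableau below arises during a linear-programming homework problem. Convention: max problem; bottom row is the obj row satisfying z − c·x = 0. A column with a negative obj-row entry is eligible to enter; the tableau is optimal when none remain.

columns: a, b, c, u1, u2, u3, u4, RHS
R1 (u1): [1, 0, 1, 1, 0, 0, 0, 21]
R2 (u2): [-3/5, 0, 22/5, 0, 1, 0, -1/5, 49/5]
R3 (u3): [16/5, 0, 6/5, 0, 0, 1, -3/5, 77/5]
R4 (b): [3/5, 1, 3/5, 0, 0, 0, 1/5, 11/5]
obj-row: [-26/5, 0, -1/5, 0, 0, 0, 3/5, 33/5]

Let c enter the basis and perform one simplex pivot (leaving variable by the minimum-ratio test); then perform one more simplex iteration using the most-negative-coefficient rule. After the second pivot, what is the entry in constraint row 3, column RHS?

Ratio test on column c — row 1: 21/1 = 21; row 2: (49/5)/(22/5) = 49/22; row 3: (77/5)/(6/5) = 77/6; row 4: (11/5)/(3/5) = 11/3. Minimum is 49/22 at row 2 (u2 leaves); pivot element 22/5.
Divide row 2 by 22/5; eliminate column c from the other rows.
Second iteration: most negative obj-row entry is -115/22 in column a, so a enters.
Ratio test on column a — row 1: (413/22)/(25/22) = 413/25; row 2: entry -3/22 ≤ 0; row 3: (140/11)/(37/11) = 140/37; row 4: (19/22)/(15/22) = 19/15. Minimum is 19/15 at row 4 (b leaves); pivot element 15/22.
Divide row 4 by 15/22; eliminate column a from the other rows.
After both pivots, the entry at constraint row 3, column RHS is 127/15.

127/15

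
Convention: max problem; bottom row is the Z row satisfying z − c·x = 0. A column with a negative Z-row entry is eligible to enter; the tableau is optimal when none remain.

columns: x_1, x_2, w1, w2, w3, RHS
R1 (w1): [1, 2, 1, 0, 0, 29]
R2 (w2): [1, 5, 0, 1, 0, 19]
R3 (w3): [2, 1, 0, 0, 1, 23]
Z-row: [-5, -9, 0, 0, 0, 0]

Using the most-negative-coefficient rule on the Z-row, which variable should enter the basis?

x_2

Negative Z-row entries: x_1: -5, x_2: -9.
The most negative is -9 in column x_2, so x_2 enters.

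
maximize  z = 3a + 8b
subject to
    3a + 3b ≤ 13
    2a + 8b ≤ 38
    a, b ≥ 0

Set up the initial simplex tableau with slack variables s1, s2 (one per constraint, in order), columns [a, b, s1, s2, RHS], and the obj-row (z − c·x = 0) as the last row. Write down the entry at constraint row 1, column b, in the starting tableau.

3

Constraint 1 has coefficient 3 on b.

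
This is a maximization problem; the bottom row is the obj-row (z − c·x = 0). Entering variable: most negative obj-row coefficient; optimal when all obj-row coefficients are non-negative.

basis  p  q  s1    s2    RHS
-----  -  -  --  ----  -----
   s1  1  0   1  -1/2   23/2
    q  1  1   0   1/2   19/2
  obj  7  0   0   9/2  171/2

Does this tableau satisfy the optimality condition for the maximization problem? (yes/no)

Every obj-row coefficient is ≥ 0, so the tableau is optimal.

yes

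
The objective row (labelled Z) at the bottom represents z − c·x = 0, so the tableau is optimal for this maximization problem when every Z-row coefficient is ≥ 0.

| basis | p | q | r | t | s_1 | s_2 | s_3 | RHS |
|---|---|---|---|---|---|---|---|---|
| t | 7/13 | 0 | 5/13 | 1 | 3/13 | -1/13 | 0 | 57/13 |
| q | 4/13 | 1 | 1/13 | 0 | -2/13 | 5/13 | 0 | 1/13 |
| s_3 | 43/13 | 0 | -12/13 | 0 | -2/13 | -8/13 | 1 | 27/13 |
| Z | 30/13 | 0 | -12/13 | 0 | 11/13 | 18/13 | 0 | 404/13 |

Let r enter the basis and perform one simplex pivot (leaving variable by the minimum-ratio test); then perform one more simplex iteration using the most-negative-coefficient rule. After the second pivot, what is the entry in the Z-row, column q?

7

Ratio test on column r — row 1: (57/13)/(5/13) = 57/5; row 2: (1/13)/(1/13) = 1; row 3: entry -12/13 ≤ 0. Minimum is 1 at row 2 (q leaves); pivot element 1/13.
Divide row 2 by 1/13; eliminate column r from the other rows.
Second iteration: most negative Z-row entry is -1 in column s_1, so s_1 enters.
Ratio test on column s_1 — row 1: 4/1 = 4; row 2: entry -2 ≤ 0; row 3: entry -2 ≤ 0. Minimum is 4 at row 1 (t leaves); pivot element 1.
Divide row 1 by 1; eliminate column s_1 from the other rows.
After both pivots, the entry at the Z-row, column q is 7.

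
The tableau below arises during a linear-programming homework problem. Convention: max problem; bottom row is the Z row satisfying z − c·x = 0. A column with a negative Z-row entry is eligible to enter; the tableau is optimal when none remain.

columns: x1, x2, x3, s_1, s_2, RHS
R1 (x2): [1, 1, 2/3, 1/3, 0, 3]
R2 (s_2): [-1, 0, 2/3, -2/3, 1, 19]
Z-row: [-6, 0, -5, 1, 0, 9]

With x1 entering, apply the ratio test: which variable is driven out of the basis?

Column x1 entries and ratios — x2: 3/1 = 3; s_2: -1 ≤ 0, skip.
Smallest ratio is 3 in the row of x2, so x2 leaves.

x2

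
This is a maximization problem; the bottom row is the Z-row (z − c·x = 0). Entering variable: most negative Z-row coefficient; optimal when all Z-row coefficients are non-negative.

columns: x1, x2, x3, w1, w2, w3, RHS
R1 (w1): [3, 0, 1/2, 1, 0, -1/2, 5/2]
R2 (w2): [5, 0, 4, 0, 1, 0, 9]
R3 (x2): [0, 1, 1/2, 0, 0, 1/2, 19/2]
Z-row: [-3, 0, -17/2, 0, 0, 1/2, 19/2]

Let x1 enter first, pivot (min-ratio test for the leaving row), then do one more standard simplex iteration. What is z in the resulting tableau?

460/19

Ratio test on column x1 — row 1: (5/2)/3 = 5/6; row 2: 9/5 = 9/5; row 3: entry 0 ≤ 0. Minimum is 5/6 at row 1 (w1 leaves); pivot element 3.
Pivot on row 1; the Z-row RHS becomes 19/2 − (-3)·(5/6) = 12.
Next entering variable (most negative Z-row entry -8): x3.
Ratio test on column x3 — row 1: (5/6)/(1/6) = 5; row 2: (29/6)/(19/6) = 29/19; row 3: (19/2)/(1/2) = 19. Minimum is 29/19 at row 2 (w2 leaves); pivot element 19/6.
After the second pivot the Z-row RHS is 12 − (-8)·(29/19) = 460/19.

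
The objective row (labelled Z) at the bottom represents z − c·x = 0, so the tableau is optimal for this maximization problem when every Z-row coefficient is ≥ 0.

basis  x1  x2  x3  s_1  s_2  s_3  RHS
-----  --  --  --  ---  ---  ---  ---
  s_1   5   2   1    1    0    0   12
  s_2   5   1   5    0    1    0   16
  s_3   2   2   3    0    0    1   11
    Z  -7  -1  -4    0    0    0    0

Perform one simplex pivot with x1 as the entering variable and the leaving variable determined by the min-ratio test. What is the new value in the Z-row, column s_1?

Ratio test on column x1 — row 1: 12/5 = 12/5; row 2: 16/5 = 16/5; row 3: 11/2 = 11/2. Minimum is 12/5 at row 1 (s_1 leaves); pivot element 5.
Divide row 1 by 5; eliminate column x1 from the other rows.
Z-row update in column s_1: 0 − (-7)·(1/5) = 7/5.

7/5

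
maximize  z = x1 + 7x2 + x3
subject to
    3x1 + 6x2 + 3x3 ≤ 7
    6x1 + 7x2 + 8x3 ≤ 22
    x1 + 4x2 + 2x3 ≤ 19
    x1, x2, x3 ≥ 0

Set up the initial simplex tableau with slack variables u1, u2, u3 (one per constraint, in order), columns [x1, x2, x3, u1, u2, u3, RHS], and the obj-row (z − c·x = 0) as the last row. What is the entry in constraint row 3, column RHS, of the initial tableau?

19

The RHS of constraint 3 is b_3 = 19.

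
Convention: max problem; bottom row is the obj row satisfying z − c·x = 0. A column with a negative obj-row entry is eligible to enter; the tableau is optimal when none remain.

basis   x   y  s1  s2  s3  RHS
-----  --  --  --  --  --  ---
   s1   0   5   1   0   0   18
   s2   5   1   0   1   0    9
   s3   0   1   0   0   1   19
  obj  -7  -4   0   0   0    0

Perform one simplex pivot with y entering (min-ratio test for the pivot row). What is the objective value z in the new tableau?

72/5

Ratio test on column y — row 1: 18/5 = 18/5; row 2: 9/1 = 9; row 3: 19/1 = 19. Minimum is 18/5 at row 1 (s1 leaves); pivot element 5.
Pivot on row 1; the obj-row RHS becomes 0 − (-4)·(18/5) = 72/5.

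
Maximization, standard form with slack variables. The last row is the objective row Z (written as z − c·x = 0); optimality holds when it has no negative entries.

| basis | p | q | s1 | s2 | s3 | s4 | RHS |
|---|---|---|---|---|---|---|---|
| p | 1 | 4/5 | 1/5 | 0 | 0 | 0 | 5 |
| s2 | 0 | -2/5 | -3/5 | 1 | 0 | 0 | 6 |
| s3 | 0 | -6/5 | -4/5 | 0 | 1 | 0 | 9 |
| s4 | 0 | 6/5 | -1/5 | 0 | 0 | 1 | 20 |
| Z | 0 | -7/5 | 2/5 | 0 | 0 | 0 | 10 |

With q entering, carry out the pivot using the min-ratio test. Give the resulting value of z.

Ratio test on column q — row 1: 5/(4/5) = 25/4; row 2: entry -2/5 ≤ 0; row 3: entry -6/5 ≤ 0; row 4: 20/(6/5) = 50/3. Minimum is 25/4 at row 1 (p leaves); pivot element 4/5.
Pivot on row 1; the Z-row RHS becomes 10 − (-7/5)·(25/4) = 75/4.

75/4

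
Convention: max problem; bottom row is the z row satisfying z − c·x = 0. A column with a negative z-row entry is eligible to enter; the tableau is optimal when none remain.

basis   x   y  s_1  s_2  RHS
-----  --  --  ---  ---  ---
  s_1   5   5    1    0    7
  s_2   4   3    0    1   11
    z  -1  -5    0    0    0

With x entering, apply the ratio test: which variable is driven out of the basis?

Column x entries and ratios — s_1: 7/5 = 7/5; s_2: 11/4 = 11/4.
Smallest ratio is 7/5 in the row of s_1, so s_1 leaves.

s_1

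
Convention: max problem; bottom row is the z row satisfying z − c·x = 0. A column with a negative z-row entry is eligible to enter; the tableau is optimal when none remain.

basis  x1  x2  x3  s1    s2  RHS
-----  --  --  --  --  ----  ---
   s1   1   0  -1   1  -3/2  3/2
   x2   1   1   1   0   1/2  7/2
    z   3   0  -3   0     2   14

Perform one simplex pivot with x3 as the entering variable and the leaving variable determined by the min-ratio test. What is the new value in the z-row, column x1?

Ratio test on column x3 — row 1: entry -1 ≤ 0; row 2: (7/2)/1 = 7/2. Minimum is 7/2 at row 2 (x2 leaves); pivot element 1.
Divide row 2 by 1; eliminate column x3 from the other rows.
z-row update in column x1: 3 − (-3)·1 = 6.

6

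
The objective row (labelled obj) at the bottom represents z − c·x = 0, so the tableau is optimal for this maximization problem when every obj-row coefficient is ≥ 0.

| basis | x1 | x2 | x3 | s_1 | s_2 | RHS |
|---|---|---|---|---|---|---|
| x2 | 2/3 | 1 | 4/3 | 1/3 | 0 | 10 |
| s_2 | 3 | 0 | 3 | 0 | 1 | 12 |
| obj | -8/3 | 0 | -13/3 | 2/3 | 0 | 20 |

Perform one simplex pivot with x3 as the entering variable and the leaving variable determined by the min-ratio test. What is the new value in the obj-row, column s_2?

Ratio test on column x3 — row 1: 10/(4/3) = 15/2; row 2: 12/3 = 4. Minimum is 4 at row 2 (s_2 leaves); pivot element 3.
Divide row 2 by 3; eliminate column x3 from the other rows.
obj-row update in column s_2: 0 − (-13/3)·(1/3) = 13/9.

13/9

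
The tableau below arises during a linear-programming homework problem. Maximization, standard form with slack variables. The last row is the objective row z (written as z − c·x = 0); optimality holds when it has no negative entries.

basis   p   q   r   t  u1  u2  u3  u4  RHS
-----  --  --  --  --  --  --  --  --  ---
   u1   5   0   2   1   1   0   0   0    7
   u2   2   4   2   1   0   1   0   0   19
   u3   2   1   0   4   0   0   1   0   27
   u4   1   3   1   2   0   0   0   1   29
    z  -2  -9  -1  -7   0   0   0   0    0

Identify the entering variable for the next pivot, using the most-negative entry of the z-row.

Negative z-row entries: p: -2, q: -9, r: -1, t: -7.
The most negative is -9 in column q, so q enters.

q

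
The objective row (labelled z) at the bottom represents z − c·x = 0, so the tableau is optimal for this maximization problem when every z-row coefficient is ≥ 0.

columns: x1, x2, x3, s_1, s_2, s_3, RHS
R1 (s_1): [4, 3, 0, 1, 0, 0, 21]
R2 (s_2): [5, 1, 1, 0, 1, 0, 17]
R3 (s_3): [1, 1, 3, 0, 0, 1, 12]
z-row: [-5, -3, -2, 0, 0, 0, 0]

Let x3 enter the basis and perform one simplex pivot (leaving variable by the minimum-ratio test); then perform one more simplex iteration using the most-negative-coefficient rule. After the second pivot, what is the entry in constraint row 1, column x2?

Ratio test on column x3 — row 1: entry 0 ≤ 0; row 2: 17/1 = 17; row 3: 12/3 = 4. Minimum is 4 at row 3 (s_3 leaves); pivot element 3.
Divide row 3 by 3; eliminate column x3 from the other rows.
Second iteration: most negative z-row entry is -13/3 in column x1, so x1 enters.
Ratio test on column x1 — row 1: 21/4 = 21/4; row 2: 13/(14/3) = 39/14; row 3: 4/(1/3) = 12. Minimum is 39/14 at row 2 (s_2 leaves); pivot element 14/3.
Divide row 2 by 14/3; eliminate column x1 from the other rows.
After both pivots, the entry at constraint row 1, column x2 is 17/7.

17/7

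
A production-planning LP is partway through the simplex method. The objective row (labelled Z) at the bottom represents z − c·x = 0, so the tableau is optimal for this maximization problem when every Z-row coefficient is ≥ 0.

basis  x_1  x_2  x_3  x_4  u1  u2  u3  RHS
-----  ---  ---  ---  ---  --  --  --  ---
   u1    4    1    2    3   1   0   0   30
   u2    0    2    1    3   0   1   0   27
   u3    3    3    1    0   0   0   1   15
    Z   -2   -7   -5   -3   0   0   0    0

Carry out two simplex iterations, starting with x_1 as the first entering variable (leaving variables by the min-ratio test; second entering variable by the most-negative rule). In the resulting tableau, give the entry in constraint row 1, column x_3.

Ratio test on column x_1 — row 1: 30/4 = 15/2; row 2: entry 0 ≤ 0; row 3: 15/3 = 5. Minimum is 5 at row 3 (u3 leaves); pivot element 3.
Divide row 3 by 3; eliminate column x_1 from the other rows.
Second iteration: most negative Z-row entry is -5 in column x_2, so x_2 enters.
Ratio test on column x_2 — row 1: entry -3 ≤ 0; row 2: 27/2 = 27/2; row 3: 5/1 = 5. Minimum is 5 at row 3 (x_1 leaves); pivot element 1.
Divide row 3 by 1; eliminate column x_2 from the other rows.
After both pivots, the entry at constraint row 1, column x_3 is 5/3.

5/3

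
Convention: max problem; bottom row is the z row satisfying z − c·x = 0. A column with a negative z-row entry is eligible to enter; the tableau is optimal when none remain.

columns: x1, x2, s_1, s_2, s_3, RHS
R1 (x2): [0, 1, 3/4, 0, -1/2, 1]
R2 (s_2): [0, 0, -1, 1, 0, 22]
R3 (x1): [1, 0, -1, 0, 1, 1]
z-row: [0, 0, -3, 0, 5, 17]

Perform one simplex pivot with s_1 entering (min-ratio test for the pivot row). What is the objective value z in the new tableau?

Ratio test on column s_1 — row 1: 1/(3/4) = 4/3; row 2: entry -1 ≤ 0; row 3: entry -1 ≤ 0. Minimum is 4/3 at row 1 (x2 leaves); pivot element 3/4.
Pivot on row 1; the z-row RHS becomes 17 − (-3)·(4/3) = 21.

21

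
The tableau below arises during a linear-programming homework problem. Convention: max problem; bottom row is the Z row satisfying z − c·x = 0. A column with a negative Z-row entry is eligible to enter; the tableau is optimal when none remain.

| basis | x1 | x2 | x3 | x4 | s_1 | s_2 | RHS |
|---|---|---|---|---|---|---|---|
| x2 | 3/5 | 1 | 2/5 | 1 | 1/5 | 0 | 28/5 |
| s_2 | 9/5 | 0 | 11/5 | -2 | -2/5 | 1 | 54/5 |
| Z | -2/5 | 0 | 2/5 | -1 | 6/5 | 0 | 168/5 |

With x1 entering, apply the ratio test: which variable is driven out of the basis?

s_2

Column x1 entries and ratios — x2: (28/5)/(3/5) = 28/3; s_2: (54/5)/(9/5) = 6.
Smallest ratio is 6 in the row of s_2, so s_2 leaves.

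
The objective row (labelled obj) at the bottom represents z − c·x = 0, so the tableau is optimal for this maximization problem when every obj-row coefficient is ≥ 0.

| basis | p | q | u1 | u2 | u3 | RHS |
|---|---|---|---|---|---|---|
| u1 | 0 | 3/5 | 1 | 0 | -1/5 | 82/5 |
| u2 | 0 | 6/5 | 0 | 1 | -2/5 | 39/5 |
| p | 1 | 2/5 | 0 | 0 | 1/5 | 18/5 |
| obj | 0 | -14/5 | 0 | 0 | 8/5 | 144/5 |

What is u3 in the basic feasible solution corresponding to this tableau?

u3 is not in the basis, so in the current basic feasible solution u3 = 0.

0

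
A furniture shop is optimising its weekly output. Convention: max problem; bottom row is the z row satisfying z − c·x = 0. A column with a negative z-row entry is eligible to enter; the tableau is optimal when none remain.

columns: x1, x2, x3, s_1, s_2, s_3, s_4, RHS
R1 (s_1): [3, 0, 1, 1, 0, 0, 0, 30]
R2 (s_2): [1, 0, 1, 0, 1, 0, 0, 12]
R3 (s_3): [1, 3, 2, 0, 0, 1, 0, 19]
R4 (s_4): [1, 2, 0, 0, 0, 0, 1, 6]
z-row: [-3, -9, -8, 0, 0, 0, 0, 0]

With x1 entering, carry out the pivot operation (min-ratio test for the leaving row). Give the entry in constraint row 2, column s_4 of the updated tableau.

-1

Ratio test on column x1 — row 1: 30/3 = 10; row 2: 12/1 = 12; row 3: 19/1 = 19; row 4: 6/1 = 6. Minimum is 6 at row 4 (s_4 leaves); pivot element 1.
Divide row 4 by 1; eliminate column x1 from the other rows.
Row 2 update in column s_4: 0 − 1·1 = -1.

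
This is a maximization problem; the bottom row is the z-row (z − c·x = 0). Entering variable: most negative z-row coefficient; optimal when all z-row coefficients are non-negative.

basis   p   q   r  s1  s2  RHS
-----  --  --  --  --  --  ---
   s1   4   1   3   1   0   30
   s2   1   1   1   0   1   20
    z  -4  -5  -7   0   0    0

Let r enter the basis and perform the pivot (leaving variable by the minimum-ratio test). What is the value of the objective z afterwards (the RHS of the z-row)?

70

Ratio test on column r — row 1: 30/3 = 10; row 2: 20/1 = 20. Minimum is 10 at row 1 (s1 leaves); pivot element 3.
Pivot on row 1; the z-row RHS becomes 0 − (-7)·10 = 70.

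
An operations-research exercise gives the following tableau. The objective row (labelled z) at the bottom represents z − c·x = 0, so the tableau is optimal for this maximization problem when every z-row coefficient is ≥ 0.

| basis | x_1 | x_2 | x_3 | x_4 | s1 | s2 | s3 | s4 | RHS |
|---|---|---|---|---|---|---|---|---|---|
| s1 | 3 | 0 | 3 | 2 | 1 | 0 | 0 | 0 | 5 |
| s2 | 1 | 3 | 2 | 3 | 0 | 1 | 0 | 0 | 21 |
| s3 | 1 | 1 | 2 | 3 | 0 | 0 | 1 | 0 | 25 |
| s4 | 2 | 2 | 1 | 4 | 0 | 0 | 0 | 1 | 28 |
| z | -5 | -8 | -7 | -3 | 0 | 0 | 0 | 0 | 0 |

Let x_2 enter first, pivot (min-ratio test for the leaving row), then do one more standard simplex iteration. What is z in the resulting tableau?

539/9

Ratio test on column x_2 — row 1: entry 0 ≤ 0; row 2: 21/3 = 7; row 3: 25/1 = 25; row 4: 28/2 = 14. Minimum is 7 at row 2 (s2 leaves); pivot element 3.
Pivot on row 2; the z-row RHS becomes 0 − (-8)·7 = 56.
Next entering variable (most negative z-row entry -7/3): x_1.
Ratio test on column x_1 — row 1: 5/3 = 5/3; row 2: 7/(1/3) = 21; row 3: 18/(2/3) = 27; row 4: 14/(4/3) = 21/2. Minimum is 5/3 at row 1 (s1 leaves); pivot element 3.
After the second pivot the z-row RHS is 56 − (-7/3)·(5/3) = 539/9.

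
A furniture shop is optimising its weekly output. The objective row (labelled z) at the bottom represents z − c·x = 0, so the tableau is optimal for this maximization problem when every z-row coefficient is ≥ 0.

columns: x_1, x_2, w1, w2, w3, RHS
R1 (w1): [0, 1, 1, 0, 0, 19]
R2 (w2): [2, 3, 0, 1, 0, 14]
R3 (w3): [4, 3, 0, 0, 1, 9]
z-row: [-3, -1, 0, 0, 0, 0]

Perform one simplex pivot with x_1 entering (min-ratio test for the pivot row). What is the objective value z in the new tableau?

Ratio test on column x_1 — row 1: entry 0 ≤ 0; row 2: 14/2 = 7; row 3: 9/4 = 9/4. Minimum is 9/4 at row 3 (w3 leaves); pivot element 4.
Pivot on row 3; the z-row RHS becomes 0 − (-3)·(9/4) = 27/4.

27/4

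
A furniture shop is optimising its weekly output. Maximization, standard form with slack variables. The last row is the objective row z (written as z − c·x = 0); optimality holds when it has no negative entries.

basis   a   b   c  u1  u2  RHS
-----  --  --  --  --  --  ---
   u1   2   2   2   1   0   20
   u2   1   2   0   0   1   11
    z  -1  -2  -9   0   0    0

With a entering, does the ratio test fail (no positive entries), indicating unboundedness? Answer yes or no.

Column a has positive entries in row(s) 1, 2, so the ratio test bounds it — not unbounded.

no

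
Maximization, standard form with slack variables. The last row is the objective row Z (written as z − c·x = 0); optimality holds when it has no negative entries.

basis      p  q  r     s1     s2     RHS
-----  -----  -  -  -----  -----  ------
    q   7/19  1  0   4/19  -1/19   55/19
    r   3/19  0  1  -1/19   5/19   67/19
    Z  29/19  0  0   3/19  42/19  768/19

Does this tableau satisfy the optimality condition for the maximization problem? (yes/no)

yes

Every Z-row coefficient is ≥ 0, so the tableau is optimal.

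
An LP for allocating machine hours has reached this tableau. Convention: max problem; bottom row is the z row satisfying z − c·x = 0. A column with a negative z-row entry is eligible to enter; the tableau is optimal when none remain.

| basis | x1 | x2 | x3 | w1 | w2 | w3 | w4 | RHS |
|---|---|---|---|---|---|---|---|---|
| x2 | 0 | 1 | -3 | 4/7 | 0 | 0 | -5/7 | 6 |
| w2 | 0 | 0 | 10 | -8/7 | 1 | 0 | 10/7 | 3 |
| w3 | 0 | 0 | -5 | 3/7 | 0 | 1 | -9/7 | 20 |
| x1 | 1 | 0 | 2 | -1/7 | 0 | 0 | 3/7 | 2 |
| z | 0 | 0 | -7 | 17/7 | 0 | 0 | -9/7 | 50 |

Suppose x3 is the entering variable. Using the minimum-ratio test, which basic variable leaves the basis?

Column x3 entries and ratios — x2: -3 ≤ 0, skip; w2: 3/10 = 3/10; w3: -5 ≤ 0, skip; x1: 2/2 = 1.
Smallest ratio is 3/10 in the row of w2, so w2 leaves.

w2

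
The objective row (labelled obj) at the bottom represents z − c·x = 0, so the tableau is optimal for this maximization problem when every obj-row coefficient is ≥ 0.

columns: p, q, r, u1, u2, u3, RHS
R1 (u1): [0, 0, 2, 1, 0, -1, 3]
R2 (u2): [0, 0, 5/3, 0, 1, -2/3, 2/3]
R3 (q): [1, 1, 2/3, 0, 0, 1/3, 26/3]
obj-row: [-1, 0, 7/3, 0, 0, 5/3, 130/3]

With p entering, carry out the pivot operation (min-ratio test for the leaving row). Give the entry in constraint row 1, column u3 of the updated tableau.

-1

Ratio test on column p — row 1: entry 0 ≤ 0; row 2: entry 0 ≤ 0; row 3: (26/3)/1 = 26/3. Minimum is 26/3 at row 3 (q leaves); pivot element 1.
Divide row 3 by 1; eliminate column p from the other rows.
Row 1 update in column u3: -1 − 0·(1/3) = -1.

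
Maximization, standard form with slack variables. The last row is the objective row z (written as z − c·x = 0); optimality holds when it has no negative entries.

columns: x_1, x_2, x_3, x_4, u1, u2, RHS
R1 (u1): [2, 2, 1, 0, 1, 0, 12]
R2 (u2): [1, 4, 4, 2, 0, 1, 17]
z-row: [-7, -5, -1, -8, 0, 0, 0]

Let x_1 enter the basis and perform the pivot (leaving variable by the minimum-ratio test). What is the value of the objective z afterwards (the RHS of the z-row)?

42

Ratio test on column x_1 — row 1: 12/2 = 6; row 2: 17/1 = 17. Minimum is 6 at row 1 (u1 leaves); pivot element 2.
Pivot on row 1; the z-row RHS becomes 0 − (-7)·6 = 42.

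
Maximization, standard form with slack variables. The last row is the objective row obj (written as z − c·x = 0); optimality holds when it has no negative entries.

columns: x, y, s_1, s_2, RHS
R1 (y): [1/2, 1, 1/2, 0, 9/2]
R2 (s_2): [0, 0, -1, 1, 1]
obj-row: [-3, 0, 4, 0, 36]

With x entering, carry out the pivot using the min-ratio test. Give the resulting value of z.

63

Ratio test on column x — row 1: (9/2)/(1/2) = 9; row 2: entry 0 ≤ 0. Minimum is 9 at row 1 (y leaves); pivot element 1/2.
Pivot on row 1; the obj-row RHS becomes 36 − (-3)·9 = 63.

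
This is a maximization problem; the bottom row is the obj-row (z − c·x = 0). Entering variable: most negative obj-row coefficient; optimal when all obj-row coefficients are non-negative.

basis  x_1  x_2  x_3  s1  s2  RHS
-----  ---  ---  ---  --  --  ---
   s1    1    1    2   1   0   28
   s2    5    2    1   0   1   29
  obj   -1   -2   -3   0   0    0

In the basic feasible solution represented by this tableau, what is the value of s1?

s1 is basic (row 1); its value is the RHS of that row, 28.

28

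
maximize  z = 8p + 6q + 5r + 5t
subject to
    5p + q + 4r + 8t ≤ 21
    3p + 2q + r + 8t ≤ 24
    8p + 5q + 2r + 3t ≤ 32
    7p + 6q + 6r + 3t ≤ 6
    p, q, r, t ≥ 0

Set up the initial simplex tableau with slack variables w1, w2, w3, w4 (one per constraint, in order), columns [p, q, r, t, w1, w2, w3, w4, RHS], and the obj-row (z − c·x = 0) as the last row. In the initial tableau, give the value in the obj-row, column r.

The obj-row carries the negated objective coefficients: the r entry is -5.

-5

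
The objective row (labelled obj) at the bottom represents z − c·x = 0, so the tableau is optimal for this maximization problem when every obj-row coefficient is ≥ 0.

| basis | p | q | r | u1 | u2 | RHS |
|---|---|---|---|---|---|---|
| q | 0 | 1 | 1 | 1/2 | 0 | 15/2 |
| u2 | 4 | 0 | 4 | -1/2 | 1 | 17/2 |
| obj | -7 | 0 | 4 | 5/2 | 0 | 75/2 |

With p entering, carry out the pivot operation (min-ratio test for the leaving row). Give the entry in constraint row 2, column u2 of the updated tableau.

1/4

Ratio test on column p — row 1: entry 0 ≤ 0; row 2: (17/2)/4 = 17/8. Minimum is 17/8 at row 2 (u2 leaves); pivot element 4.
Divide row 2 by 4; eliminate column p from the other rows.
In the new row 2, the u2 entry is the old entry divided by the pivot: 1/4 = 1/4.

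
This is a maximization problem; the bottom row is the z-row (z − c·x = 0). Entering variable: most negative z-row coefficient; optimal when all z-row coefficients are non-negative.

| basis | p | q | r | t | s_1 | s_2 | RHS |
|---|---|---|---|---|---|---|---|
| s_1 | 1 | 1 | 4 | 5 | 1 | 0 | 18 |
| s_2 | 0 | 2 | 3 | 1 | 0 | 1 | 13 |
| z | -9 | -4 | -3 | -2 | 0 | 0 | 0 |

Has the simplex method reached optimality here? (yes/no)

no

The z-row has a negative entry -9 in column p, so it is not optimal.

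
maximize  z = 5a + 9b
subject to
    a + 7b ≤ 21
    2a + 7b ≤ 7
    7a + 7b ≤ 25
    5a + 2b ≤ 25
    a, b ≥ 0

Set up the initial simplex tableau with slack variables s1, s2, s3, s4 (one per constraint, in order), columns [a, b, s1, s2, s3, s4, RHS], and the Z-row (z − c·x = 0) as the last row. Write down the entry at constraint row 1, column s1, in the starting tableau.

Slack s1 belongs to constraint 1; its column is the unit vector e_1, so the entry in row 1 is 1.

1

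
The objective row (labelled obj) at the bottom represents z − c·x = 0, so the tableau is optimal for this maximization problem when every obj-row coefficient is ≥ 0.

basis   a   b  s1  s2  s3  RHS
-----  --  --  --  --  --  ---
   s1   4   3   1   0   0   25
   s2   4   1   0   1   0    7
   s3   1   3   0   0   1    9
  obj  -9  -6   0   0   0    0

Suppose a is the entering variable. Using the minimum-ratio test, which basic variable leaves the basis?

Column a entries and ratios — s1: 25/4 = 25/4; s2: 7/4 = 7/4; s3: 9/1 = 9.
Smallest ratio is 7/4 in the row of s2, so s2 leaves.

s2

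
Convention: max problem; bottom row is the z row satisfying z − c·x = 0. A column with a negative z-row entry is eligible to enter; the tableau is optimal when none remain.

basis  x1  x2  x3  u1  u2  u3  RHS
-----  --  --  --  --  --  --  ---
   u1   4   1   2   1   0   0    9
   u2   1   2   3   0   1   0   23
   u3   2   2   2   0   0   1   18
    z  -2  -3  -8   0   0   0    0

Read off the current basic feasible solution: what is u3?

u3 is basic (row 3); its value is the RHS of that row, 18.

18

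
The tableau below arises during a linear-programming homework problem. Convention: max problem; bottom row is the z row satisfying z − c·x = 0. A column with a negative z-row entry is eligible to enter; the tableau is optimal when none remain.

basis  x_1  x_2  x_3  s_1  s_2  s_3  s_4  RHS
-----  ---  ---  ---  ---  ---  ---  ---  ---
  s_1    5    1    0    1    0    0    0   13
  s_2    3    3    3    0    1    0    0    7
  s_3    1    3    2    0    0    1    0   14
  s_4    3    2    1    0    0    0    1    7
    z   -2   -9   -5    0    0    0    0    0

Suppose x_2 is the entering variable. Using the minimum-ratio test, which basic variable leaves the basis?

s_2

Column x_2 entries and ratios — s_1: 13/1 = 13; s_2: 7/3 = 7/3; s_3: 14/3 = 14/3; s_4: 7/2 = 7/2.
Smallest ratio is 7/3 in the row of s_2, so s_2 leaves.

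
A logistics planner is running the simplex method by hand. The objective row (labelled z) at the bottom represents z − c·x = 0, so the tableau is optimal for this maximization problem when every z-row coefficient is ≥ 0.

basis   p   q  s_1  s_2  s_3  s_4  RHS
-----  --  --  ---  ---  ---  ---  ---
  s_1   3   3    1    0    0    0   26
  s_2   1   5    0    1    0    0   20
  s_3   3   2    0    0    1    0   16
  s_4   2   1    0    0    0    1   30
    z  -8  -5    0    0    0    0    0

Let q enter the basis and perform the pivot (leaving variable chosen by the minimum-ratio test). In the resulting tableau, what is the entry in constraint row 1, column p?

12/5

Ratio test on column q — row 1: 26/3 = 26/3; row 2: 20/5 = 4; row 3: 16/2 = 8; row 4: 30/1 = 30. Minimum is 4 at row 2 (s_2 leaves); pivot element 5.
Divide row 2 by 5; eliminate column q from the other rows.
Row 1 update in column p: 3 − 3·(1/5) = 12/5.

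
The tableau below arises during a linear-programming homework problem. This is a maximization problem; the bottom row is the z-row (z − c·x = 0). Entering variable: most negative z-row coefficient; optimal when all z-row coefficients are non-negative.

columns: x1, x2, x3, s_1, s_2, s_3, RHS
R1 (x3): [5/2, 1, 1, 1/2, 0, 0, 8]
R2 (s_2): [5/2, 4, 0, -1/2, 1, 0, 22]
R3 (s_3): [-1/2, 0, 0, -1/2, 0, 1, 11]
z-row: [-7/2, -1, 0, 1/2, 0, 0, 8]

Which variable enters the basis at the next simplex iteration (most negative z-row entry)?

x1

Negative z-row entries: x1: -7/2, x2: -1.
The most negative is -7/2 in column x1, so x1 enters.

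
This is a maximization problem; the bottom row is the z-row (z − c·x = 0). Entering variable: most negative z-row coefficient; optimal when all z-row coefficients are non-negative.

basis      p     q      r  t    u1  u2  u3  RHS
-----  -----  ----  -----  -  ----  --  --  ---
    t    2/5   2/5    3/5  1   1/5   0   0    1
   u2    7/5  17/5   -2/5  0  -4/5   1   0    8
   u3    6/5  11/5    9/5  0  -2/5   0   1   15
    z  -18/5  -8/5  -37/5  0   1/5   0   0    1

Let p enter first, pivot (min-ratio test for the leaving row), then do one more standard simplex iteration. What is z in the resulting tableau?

Ratio test on column p — row 1: 1/(2/5) = 5/2; row 2: 8/(7/5) = 40/7; row 3: 15/(6/5) = 25/2. Minimum is 5/2 at row 1 (t leaves); pivot element 2/5.
Pivot on row 1; the z-row RHS becomes 1 − (-18/5)·(5/2) = 10.
Next entering variable (most negative z-row entry -2): r.
Ratio test on column r — row 1: (5/2)/(3/2) = 5/3; row 2: entry -5/2 ≤ 0; row 3: entry 0 ≤ 0. Minimum is 5/3 at row 1 (p leaves); pivot element 3/2.
After the second pivot the z-row RHS is 10 − (-2)·(5/3) = 40/3.

40/3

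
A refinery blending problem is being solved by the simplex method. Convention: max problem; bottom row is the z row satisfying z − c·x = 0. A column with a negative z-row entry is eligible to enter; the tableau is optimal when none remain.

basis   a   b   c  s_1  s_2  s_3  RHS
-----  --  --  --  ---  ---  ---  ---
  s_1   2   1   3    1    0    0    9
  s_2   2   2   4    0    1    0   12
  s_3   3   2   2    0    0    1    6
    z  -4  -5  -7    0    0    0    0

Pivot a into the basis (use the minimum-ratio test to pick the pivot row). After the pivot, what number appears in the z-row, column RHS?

8

Ratio test on column a — row 1: 9/2 = 9/2; row 2: 12/2 = 6; row 3: 6/3 = 2. Minimum is 2 at row 3 (s_3 leaves); pivot element 3.
Divide row 3 by 3; eliminate column a from the other rows.
z-row update in column RHS: 0 − (-4)·2 = 8.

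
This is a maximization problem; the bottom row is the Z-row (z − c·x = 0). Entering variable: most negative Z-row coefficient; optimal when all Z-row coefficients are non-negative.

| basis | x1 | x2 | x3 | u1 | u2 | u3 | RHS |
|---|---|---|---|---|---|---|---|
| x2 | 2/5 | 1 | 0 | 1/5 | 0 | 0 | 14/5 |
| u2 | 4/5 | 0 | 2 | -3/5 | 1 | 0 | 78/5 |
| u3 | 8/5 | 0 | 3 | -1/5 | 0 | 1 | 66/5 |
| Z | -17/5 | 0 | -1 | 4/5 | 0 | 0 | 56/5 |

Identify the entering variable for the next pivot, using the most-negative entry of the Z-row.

Negative Z-row entries: x1: -17/5, x3: -1.
The most negative is -17/5 in column x1, so x1 enters.

x1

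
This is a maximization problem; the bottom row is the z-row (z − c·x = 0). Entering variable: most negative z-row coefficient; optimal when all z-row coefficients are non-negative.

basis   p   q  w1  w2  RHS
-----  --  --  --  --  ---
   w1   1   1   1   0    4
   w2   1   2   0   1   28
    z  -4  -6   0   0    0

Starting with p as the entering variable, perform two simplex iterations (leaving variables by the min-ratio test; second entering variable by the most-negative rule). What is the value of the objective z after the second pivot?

24

Ratio test on column p — row 1: 4/1 = 4; row 2: 28/1 = 28. Minimum is 4 at row 1 (w1 leaves); pivot element 1.
Pivot on row 1; the z-row RHS becomes 0 − (-4)·4 = 16.
Next entering variable (most negative z-row entry -2): q.
Ratio test on column q — row 1: 4/1 = 4; row 2: 24/1 = 24. Minimum is 4 at row 1 (p leaves); pivot element 1.
After the second pivot the z-row RHS is 16 − (-2)·4 = 24.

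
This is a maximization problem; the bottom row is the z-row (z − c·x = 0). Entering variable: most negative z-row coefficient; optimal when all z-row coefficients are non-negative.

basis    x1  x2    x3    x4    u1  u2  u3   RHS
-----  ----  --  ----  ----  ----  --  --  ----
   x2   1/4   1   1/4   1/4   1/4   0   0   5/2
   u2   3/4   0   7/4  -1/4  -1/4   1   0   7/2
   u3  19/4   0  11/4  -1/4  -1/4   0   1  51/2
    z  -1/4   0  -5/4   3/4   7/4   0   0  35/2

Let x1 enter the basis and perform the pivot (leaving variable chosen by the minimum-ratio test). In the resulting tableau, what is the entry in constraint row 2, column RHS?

14/3

Ratio test on column x1 — row 1: (5/2)/(1/4) = 10; row 2: (7/2)/(3/4) = 14/3; row 3: (51/2)/(19/4) = 102/19. Minimum is 14/3 at row 2 (u2 leaves); pivot element 3/4.
Divide row 2 by 3/4; eliminate column x1 from the other rows.
In the new row 2, the RHS entry is the old entry divided by the pivot: (7/2)/(3/4) = 14/3.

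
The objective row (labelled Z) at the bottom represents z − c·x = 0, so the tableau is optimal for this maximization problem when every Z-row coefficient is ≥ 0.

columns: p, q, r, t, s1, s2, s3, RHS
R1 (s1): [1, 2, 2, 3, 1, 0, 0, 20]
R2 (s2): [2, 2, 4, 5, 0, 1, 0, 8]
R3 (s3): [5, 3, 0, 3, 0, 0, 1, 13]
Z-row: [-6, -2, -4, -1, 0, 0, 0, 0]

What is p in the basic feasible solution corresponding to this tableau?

p is not in the basis, so in the current basic feasible solution p = 0.

0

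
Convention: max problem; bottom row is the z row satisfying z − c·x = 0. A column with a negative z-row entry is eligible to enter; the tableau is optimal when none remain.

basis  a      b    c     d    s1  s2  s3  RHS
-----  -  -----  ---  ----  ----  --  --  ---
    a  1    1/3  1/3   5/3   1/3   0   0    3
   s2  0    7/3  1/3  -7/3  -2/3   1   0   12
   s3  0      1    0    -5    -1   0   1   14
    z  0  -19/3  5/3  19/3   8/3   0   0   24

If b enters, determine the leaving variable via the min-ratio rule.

Column b entries and ratios — a: 3/(1/3) = 9; s2: 12/(7/3) = 36/7; s3: 14/1 = 14.
Smallest ratio is 36/7 in the row of s2, so s2 leaves.

s2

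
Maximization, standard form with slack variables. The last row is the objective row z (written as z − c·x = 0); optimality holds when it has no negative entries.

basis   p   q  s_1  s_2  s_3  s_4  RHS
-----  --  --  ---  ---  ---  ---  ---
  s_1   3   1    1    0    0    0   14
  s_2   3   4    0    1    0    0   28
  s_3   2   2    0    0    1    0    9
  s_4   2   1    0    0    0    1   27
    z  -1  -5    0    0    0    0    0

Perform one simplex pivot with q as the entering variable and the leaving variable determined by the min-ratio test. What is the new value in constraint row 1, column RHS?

Ratio test on column q — row 1: 14/1 = 14; row 2: 28/4 = 7; row 3: 9/2 = 9/2; row 4: 27/1 = 27. Minimum is 9/2 at row 3 (s_3 leaves); pivot element 2.
Divide row 3 by 2; eliminate column q from the other rows.
Row 1 update in column RHS: 14 − 1·(9/2) = 19/2.

19/2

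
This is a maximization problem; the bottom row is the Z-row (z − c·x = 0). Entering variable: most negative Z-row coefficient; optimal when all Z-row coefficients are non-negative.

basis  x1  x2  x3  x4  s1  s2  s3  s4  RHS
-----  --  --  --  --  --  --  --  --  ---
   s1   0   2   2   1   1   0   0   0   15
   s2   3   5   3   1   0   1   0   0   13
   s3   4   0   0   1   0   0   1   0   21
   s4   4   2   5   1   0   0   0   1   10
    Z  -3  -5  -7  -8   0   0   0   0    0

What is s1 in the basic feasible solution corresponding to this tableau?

15

s1 is basic (row 1); its value is the RHS of that row, 15.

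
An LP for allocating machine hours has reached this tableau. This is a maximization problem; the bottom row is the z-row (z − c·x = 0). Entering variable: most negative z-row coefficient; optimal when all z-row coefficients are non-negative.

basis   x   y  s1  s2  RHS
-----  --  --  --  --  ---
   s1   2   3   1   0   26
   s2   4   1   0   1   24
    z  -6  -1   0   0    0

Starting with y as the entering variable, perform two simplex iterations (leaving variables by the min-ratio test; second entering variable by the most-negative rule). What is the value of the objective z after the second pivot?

166/5

Ratio test on column y — row 1: 26/3 = 26/3; row 2: 24/1 = 24. Minimum is 26/3 at row 1 (s1 leaves); pivot element 3.
Pivot on row 1; the z-row RHS becomes 0 − (-1)·(26/3) = 26/3.
Next entering variable (most negative z-row entry -16/3): x.
Ratio test on column x — row 1: (26/3)/(2/3) = 13; row 2: (46/3)/(10/3) = 23/5. Minimum is 23/5 at row 2 (s2 leaves); pivot element 10/3.
After the second pivot the z-row RHS is 26/3 − (-16/3)·(23/5) = 166/5.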